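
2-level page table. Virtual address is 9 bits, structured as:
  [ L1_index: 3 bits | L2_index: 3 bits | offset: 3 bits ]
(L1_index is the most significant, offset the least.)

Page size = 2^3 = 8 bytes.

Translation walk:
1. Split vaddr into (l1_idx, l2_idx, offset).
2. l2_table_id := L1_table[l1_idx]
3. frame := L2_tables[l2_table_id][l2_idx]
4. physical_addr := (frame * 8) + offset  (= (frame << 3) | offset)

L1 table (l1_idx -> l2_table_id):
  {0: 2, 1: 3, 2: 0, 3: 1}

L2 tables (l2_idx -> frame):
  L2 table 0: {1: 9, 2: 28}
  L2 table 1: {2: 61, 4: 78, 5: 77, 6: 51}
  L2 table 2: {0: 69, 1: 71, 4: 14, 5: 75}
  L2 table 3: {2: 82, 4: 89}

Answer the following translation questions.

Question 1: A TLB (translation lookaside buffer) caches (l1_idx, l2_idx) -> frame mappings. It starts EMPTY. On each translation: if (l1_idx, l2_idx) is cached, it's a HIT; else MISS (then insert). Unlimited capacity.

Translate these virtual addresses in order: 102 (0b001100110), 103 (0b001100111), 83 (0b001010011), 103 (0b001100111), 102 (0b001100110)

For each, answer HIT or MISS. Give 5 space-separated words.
Answer: MISS HIT MISS HIT HIT

Derivation:
vaddr=102: (1,4) not in TLB -> MISS, insert
vaddr=103: (1,4) in TLB -> HIT
vaddr=83: (1,2) not in TLB -> MISS, insert
vaddr=103: (1,4) in TLB -> HIT
vaddr=102: (1,4) in TLB -> HIT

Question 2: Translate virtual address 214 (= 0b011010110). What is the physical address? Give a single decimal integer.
vaddr = 214 = 0b011010110
Split: l1_idx=3, l2_idx=2, offset=6
L1[3] = 1
L2[1][2] = 61
paddr = 61 * 8 + 6 = 494

Answer: 494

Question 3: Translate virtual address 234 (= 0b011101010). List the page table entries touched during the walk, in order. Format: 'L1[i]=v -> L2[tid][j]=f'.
vaddr = 234 = 0b011101010
Split: l1_idx=3, l2_idx=5, offset=2

Answer: L1[3]=1 -> L2[1][5]=77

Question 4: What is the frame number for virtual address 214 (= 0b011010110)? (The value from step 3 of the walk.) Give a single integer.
Answer: 61

Derivation:
vaddr = 214: l1_idx=3, l2_idx=2
L1[3] = 1; L2[1][2] = 61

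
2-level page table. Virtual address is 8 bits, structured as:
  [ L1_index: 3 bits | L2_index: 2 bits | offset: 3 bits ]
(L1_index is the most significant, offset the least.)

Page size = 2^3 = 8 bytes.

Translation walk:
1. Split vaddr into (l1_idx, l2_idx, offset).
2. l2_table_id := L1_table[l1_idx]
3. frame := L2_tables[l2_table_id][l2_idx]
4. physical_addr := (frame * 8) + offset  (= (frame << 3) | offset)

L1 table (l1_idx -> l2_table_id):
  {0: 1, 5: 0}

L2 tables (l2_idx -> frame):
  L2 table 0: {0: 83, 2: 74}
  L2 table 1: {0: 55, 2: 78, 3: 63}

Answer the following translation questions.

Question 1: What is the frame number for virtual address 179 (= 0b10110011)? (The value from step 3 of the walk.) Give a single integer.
vaddr = 179: l1_idx=5, l2_idx=2
L1[5] = 0; L2[0][2] = 74

Answer: 74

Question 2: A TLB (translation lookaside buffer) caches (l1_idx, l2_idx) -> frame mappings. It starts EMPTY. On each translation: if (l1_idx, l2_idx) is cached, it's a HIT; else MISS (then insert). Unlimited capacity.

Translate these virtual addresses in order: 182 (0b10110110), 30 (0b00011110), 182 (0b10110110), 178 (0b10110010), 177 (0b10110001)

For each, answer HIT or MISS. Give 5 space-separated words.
vaddr=182: (5,2) not in TLB -> MISS, insert
vaddr=30: (0,3) not in TLB -> MISS, insert
vaddr=182: (5,2) in TLB -> HIT
vaddr=178: (5,2) in TLB -> HIT
vaddr=177: (5,2) in TLB -> HIT

Answer: MISS MISS HIT HIT HIT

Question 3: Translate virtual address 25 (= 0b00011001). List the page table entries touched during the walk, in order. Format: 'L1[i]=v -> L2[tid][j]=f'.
vaddr = 25 = 0b00011001
Split: l1_idx=0, l2_idx=3, offset=1

Answer: L1[0]=1 -> L2[1][3]=63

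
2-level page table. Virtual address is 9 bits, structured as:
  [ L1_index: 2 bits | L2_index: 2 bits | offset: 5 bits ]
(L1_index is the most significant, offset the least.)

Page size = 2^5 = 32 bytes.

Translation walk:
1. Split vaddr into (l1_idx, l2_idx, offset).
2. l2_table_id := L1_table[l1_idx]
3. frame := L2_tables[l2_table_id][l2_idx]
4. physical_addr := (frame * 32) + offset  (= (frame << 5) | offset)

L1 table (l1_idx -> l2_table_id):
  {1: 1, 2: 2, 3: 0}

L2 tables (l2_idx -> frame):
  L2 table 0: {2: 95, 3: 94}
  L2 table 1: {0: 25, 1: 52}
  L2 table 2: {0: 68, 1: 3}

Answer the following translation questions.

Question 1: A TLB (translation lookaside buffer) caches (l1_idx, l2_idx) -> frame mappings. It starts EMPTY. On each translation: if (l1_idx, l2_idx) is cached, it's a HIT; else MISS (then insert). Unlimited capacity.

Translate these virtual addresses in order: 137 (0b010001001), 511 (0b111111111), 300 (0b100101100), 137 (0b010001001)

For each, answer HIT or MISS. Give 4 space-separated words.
Answer: MISS MISS MISS HIT

Derivation:
vaddr=137: (1,0) not in TLB -> MISS, insert
vaddr=511: (3,3) not in TLB -> MISS, insert
vaddr=300: (2,1) not in TLB -> MISS, insert
vaddr=137: (1,0) in TLB -> HIT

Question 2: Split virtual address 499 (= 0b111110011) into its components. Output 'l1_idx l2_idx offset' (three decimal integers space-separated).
vaddr = 499 = 0b111110011
  top 2 bits -> l1_idx = 3
  next 2 bits -> l2_idx = 3
  bottom 5 bits -> offset = 19

Answer: 3 3 19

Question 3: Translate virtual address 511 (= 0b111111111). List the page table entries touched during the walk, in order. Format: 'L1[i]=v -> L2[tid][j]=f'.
Answer: L1[3]=0 -> L2[0][3]=94

Derivation:
vaddr = 511 = 0b111111111
Split: l1_idx=3, l2_idx=3, offset=31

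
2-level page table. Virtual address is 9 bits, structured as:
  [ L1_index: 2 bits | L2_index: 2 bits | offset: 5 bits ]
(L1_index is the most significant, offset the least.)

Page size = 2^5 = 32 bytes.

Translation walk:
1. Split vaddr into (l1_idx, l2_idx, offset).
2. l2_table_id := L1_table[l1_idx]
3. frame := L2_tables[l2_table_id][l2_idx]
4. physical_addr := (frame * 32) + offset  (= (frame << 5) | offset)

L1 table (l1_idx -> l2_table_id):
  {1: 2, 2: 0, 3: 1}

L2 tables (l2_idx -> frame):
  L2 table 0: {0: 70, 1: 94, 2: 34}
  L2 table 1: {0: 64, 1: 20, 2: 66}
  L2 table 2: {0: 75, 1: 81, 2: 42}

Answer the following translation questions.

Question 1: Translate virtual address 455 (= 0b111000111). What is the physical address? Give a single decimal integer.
Answer: 2119

Derivation:
vaddr = 455 = 0b111000111
Split: l1_idx=3, l2_idx=2, offset=7
L1[3] = 1
L2[1][2] = 66
paddr = 66 * 32 + 7 = 2119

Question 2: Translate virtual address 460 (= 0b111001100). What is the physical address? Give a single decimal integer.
Answer: 2124

Derivation:
vaddr = 460 = 0b111001100
Split: l1_idx=3, l2_idx=2, offset=12
L1[3] = 1
L2[1][2] = 66
paddr = 66 * 32 + 12 = 2124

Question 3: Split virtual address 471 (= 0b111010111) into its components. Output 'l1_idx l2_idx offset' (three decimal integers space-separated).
vaddr = 471 = 0b111010111
  top 2 bits -> l1_idx = 3
  next 2 bits -> l2_idx = 2
  bottom 5 bits -> offset = 23

Answer: 3 2 23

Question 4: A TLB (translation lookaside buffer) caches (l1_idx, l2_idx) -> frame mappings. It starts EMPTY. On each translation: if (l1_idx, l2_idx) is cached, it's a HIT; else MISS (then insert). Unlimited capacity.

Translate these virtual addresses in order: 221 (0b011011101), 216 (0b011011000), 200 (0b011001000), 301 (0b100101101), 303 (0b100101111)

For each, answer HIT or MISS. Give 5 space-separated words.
vaddr=221: (1,2) not in TLB -> MISS, insert
vaddr=216: (1,2) in TLB -> HIT
vaddr=200: (1,2) in TLB -> HIT
vaddr=301: (2,1) not in TLB -> MISS, insert
vaddr=303: (2,1) in TLB -> HIT

Answer: MISS HIT HIT MISS HIT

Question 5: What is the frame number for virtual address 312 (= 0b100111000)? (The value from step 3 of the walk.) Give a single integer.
vaddr = 312: l1_idx=2, l2_idx=1
L1[2] = 0; L2[0][1] = 94

Answer: 94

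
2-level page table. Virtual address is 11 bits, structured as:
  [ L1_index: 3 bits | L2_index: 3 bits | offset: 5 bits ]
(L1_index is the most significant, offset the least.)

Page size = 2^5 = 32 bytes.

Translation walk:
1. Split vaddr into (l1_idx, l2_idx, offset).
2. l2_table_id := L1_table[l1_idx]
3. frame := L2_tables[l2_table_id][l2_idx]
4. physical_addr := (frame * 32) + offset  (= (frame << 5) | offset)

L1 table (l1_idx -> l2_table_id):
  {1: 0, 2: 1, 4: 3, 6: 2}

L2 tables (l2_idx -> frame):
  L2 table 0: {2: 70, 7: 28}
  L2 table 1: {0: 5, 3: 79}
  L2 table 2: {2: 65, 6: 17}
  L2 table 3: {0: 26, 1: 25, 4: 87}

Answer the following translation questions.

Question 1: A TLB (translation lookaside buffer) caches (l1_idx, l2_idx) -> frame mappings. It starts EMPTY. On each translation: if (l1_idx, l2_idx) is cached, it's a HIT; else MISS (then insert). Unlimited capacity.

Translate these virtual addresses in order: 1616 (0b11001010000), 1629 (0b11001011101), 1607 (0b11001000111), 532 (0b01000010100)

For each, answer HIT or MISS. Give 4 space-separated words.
Answer: MISS HIT HIT MISS

Derivation:
vaddr=1616: (6,2) not in TLB -> MISS, insert
vaddr=1629: (6,2) in TLB -> HIT
vaddr=1607: (6,2) in TLB -> HIT
vaddr=532: (2,0) not in TLB -> MISS, insert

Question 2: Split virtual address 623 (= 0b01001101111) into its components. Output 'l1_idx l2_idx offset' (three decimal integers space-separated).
vaddr = 623 = 0b01001101111
  top 3 bits -> l1_idx = 2
  next 3 bits -> l2_idx = 3
  bottom 5 bits -> offset = 15

Answer: 2 3 15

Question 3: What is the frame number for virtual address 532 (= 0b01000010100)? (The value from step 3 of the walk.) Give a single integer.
vaddr = 532: l1_idx=2, l2_idx=0
L1[2] = 1; L2[1][0] = 5

Answer: 5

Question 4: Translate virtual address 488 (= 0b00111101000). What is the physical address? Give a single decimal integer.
Answer: 904

Derivation:
vaddr = 488 = 0b00111101000
Split: l1_idx=1, l2_idx=7, offset=8
L1[1] = 0
L2[0][7] = 28
paddr = 28 * 32 + 8 = 904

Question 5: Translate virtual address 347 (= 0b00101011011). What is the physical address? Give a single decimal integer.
vaddr = 347 = 0b00101011011
Split: l1_idx=1, l2_idx=2, offset=27
L1[1] = 0
L2[0][2] = 70
paddr = 70 * 32 + 27 = 2267

Answer: 2267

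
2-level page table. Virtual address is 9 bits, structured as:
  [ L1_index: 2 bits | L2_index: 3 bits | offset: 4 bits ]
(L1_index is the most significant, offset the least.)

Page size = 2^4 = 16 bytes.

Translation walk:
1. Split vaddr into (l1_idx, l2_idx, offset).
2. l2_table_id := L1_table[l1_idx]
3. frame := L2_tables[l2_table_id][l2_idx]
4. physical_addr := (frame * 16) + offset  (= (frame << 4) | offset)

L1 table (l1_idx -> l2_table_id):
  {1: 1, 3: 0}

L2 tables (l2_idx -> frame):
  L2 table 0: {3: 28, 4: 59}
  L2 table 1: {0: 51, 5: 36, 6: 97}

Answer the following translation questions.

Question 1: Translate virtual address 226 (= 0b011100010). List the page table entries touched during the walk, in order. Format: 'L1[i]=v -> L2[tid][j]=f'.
vaddr = 226 = 0b011100010
Split: l1_idx=1, l2_idx=6, offset=2

Answer: L1[1]=1 -> L2[1][6]=97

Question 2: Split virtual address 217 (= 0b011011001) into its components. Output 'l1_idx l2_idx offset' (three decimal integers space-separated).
vaddr = 217 = 0b011011001
  top 2 bits -> l1_idx = 1
  next 3 bits -> l2_idx = 5
  bottom 4 bits -> offset = 9

Answer: 1 5 9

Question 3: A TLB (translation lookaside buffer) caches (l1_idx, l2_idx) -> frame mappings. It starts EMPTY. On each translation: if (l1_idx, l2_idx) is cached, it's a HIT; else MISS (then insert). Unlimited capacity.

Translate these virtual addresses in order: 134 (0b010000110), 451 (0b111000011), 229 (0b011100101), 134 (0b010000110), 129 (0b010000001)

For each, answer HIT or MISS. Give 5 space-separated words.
Answer: MISS MISS MISS HIT HIT

Derivation:
vaddr=134: (1,0) not in TLB -> MISS, insert
vaddr=451: (3,4) not in TLB -> MISS, insert
vaddr=229: (1,6) not in TLB -> MISS, insert
vaddr=134: (1,0) in TLB -> HIT
vaddr=129: (1,0) in TLB -> HIT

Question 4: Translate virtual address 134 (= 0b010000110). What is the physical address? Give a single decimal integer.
Answer: 822

Derivation:
vaddr = 134 = 0b010000110
Split: l1_idx=1, l2_idx=0, offset=6
L1[1] = 1
L2[1][0] = 51
paddr = 51 * 16 + 6 = 822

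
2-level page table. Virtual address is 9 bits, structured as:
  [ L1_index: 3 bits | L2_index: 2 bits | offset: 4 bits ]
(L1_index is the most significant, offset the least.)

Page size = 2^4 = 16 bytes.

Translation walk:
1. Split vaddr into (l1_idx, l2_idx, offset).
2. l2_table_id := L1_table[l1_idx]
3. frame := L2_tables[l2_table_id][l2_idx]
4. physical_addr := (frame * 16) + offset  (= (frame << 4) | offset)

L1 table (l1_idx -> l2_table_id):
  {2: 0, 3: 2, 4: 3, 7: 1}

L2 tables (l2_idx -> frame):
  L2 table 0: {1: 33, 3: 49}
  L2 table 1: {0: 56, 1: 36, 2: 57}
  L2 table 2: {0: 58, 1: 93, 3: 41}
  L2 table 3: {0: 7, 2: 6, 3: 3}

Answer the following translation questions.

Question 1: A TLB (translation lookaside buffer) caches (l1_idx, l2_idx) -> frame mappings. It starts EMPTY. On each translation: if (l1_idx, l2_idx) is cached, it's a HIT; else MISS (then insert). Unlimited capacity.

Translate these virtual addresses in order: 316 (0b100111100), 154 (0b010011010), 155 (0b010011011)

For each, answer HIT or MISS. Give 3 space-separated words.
vaddr=316: (4,3) not in TLB -> MISS, insert
vaddr=154: (2,1) not in TLB -> MISS, insert
vaddr=155: (2,1) in TLB -> HIT

Answer: MISS MISS HIT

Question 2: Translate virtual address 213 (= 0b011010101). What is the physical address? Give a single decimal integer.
Answer: 1493

Derivation:
vaddr = 213 = 0b011010101
Split: l1_idx=3, l2_idx=1, offset=5
L1[3] = 2
L2[2][1] = 93
paddr = 93 * 16 + 5 = 1493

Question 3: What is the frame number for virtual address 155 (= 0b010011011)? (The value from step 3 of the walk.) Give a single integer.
Answer: 33

Derivation:
vaddr = 155: l1_idx=2, l2_idx=1
L1[2] = 0; L2[0][1] = 33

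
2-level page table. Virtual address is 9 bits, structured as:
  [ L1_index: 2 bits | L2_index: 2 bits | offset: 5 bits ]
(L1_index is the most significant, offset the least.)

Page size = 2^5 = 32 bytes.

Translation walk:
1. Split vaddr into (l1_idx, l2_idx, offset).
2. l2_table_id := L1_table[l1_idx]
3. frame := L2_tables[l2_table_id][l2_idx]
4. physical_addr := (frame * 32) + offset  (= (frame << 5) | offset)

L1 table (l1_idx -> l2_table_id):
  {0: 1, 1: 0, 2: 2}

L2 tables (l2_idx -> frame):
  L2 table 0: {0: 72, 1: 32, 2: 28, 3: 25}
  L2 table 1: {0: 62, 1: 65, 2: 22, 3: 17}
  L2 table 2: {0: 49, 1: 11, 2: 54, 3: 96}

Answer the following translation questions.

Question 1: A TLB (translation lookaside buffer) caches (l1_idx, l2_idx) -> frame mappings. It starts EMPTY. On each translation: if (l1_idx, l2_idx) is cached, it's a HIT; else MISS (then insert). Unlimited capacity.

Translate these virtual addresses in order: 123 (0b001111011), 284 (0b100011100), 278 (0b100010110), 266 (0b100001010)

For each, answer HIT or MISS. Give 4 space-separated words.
Answer: MISS MISS HIT HIT

Derivation:
vaddr=123: (0,3) not in TLB -> MISS, insert
vaddr=284: (2,0) not in TLB -> MISS, insert
vaddr=278: (2,0) in TLB -> HIT
vaddr=266: (2,0) in TLB -> HIT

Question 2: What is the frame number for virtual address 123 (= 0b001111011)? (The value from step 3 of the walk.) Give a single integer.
Answer: 17

Derivation:
vaddr = 123: l1_idx=0, l2_idx=3
L1[0] = 1; L2[1][3] = 17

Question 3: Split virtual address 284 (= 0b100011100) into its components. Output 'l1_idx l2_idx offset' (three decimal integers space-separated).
vaddr = 284 = 0b100011100
  top 2 bits -> l1_idx = 2
  next 2 bits -> l2_idx = 0
  bottom 5 bits -> offset = 28

Answer: 2 0 28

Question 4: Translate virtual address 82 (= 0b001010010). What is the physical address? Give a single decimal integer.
Answer: 722

Derivation:
vaddr = 82 = 0b001010010
Split: l1_idx=0, l2_idx=2, offset=18
L1[0] = 1
L2[1][2] = 22
paddr = 22 * 32 + 18 = 722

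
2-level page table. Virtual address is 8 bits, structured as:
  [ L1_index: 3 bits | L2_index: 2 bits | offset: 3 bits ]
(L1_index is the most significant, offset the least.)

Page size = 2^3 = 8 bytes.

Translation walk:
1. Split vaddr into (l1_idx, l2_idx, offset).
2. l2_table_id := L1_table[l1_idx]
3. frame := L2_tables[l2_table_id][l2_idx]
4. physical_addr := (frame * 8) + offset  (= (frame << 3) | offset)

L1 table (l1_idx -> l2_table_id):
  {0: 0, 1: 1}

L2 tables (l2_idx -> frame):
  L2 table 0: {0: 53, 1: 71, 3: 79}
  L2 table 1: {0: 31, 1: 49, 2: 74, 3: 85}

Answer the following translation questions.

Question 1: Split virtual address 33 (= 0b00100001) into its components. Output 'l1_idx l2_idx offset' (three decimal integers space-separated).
Answer: 1 0 1

Derivation:
vaddr = 33 = 0b00100001
  top 3 bits -> l1_idx = 1
  next 2 bits -> l2_idx = 0
  bottom 3 bits -> offset = 1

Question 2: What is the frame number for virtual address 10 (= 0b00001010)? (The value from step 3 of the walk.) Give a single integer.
Answer: 71

Derivation:
vaddr = 10: l1_idx=0, l2_idx=1
L1[0] = 0; L2[0][1] = 71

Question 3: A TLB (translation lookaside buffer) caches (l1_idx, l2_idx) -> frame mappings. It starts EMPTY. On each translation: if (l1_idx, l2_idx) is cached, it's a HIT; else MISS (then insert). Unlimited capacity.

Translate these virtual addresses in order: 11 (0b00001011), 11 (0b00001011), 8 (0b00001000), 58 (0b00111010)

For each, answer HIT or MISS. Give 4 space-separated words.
Answer: MISS HIT HIT MISS

Derivation:
vaddr=11: (0,1) not in TLB -> MISS, insert
vaddr=11: (0,1) in TLB -> HIT
vaddr=8: (0,1) in TLB -> HIT
vaddr=58: (1,3) not in TLB -> MISS, insert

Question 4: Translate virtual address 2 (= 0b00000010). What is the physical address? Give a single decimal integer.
vaddr = 2 = 0b00000010
Split: l1_idx=0, l2_idx=0, offset=2
L1[0] = 0
L2[0][0] = 53
paddr = 53 * 8 + 2 = 426

Answer: 426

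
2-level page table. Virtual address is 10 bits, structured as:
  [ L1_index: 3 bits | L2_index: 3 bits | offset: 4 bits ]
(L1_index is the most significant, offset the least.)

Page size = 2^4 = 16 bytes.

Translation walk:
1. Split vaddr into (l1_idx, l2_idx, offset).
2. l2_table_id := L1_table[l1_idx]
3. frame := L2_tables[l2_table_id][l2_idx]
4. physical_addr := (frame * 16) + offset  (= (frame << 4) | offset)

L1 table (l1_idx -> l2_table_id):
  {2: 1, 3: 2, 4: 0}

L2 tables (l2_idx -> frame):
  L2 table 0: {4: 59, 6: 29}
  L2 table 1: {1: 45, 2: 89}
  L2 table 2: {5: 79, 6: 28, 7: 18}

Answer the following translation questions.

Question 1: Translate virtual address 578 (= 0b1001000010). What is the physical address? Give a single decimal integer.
Answer: 946

Derivation:
vaddr = 578 = 0b1001000010
Split: l1_idx=4, l2_idx=4, offset=2
L1[4] = 0
L2[0][4] = 59
paddr = 59 * 16 + 2 = 946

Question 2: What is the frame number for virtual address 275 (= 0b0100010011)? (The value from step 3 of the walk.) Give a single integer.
vaddr = 275: l1_idx=2, l2_idx=1
L1[2] = 1; L2[1][1] = 45

Answer: 45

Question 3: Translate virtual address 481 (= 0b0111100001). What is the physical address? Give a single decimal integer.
Answer: 449

Derivation:
vaddr = 481 = 0b0111100001
Split: l1_idx=3, l2_idx=6, offset=1
L1[3] = 2
L2[2][6] = 28
paddr = 28 * 16 + 1 = 449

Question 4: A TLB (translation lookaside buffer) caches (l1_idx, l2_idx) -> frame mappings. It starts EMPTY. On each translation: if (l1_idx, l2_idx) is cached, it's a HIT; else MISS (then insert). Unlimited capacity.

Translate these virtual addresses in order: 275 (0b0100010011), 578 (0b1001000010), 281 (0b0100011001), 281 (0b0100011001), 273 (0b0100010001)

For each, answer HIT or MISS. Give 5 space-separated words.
Answer: MISS MISS HIT HIT HIT

Derivation:
vaddr=275: (2,1) not in TLB -> MISS, insert
vaddr=578: (4,4) not in TLB -> MISS, insert
vaddr=281: (2,1) in TLB -> HIT
vaddr=281: (2,1) in TLB -> HIT
vaddr=273: (2,1) in TLB -> HIT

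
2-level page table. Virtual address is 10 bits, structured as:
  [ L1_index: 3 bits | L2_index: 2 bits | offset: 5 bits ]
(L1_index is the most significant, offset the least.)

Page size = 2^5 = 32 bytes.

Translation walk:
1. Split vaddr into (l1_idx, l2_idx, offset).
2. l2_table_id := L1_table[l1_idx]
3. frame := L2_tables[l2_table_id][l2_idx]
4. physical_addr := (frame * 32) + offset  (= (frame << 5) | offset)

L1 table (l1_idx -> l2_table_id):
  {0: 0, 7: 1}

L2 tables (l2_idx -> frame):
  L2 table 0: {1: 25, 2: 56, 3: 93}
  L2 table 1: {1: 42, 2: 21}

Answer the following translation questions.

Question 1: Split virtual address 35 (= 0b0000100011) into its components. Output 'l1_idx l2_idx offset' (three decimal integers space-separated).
Answer: 0 1 3

Derivation:
vaddr = 35 = 0b0000100011
  top 3 bits -> l1_idx = 0
  next 2 bits -> l2_idx = 1
  bottom 5 bits -> offset = 3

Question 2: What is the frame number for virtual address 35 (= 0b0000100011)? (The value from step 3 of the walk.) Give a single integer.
vaddr = 35: l1_idx=0, l2_idx=1
L1[0] = 0; L2[0][1] = 25

Answer: 25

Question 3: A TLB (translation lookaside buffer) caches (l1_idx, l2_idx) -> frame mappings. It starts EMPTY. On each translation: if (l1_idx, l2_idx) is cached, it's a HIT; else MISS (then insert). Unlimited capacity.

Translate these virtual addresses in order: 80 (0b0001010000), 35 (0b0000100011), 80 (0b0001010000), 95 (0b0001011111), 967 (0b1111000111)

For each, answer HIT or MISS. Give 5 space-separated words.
Answer: MISS MISS HIT HIT MISS

Derivation:
vaddr=80: (0,2) not in TLB -> MISS, insert
vaddr=35: (0,1) not in TLB -> MISS, insert
vaddr=80: (0,2) in TLB -> HIT
vaddr=95: (0,2) in TLB -> HIT
vaddr=967: (7,2) not in TLB -> MISS, insert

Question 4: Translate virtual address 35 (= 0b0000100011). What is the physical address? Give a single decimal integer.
Answer: 803

Derivation:
vaddr = 35 = 0b0000100011
Split: l1_idx=0, l2_idx=1, offset=3
L1[0] = 0
L2[0][1] = 25
paddr = 25 * 32 + 3 = 803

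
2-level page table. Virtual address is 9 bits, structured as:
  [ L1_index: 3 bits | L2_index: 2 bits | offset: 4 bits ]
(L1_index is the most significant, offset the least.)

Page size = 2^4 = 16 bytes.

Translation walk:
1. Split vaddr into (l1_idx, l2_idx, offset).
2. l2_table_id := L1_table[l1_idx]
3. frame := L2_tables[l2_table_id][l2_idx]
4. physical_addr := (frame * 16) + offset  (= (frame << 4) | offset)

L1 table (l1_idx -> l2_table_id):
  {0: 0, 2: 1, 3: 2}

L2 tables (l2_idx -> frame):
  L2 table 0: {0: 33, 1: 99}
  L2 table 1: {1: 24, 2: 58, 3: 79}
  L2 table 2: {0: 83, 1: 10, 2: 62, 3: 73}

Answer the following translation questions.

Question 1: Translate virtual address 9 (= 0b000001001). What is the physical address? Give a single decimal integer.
vaddr = 9 = 0b000001001
Split: l1_idx=0, l2_idx=0, offset=9
L1[0] = 0
L2[0][0] = 33
paddr = 33 * 16 + 9 = 537

Answer: 537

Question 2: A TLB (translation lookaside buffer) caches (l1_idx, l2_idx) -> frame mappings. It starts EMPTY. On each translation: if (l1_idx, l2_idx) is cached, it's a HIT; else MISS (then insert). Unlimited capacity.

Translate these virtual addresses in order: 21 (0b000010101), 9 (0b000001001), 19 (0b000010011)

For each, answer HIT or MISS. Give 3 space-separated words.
Answer: MISS MISS HIT

Derivation:
vaddr=21: (0,1) not in TLB -> MISS, insert
vaddr=9: (0,0) not in TLB -> MISS, insert
vaddr=19: (0,1) in TLB -> HIT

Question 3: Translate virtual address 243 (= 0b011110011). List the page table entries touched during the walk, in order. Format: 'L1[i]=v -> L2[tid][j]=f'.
vaddr = 243 = 0b011110011
Split: l1_idx=3, l2_idx=3, offset=3

Answer: L1[3]=2 -> L2[2][3]=73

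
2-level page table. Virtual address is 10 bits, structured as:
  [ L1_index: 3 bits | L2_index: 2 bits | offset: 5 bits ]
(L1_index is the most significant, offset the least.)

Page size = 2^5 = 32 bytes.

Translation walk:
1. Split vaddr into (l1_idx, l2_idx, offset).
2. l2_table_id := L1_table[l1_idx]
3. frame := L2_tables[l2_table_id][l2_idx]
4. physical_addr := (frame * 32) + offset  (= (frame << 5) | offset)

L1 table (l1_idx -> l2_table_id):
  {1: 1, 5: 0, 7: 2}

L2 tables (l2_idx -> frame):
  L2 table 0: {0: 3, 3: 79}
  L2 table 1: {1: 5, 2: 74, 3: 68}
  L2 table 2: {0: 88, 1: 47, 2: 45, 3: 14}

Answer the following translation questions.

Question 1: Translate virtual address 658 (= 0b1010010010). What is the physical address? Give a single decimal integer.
Answer: 114

Derivation:
vaddr = 658 = 0b1010010010
Split: l1_idx=5, l2_idx=0, offset=18
L1[5] = 0
L2[0][0] = 3
paddr = 3 * 32 + 18 = 114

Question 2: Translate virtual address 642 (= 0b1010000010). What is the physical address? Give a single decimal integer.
Answer: 98

Derivation:
vaddr = 642 = 0b1010000010
Split: l1_idx=5, l2_idx=0, offset=2
L1[5] = 0
L2[0][0] = 3
paddr = 3 * 32 + 2 = 98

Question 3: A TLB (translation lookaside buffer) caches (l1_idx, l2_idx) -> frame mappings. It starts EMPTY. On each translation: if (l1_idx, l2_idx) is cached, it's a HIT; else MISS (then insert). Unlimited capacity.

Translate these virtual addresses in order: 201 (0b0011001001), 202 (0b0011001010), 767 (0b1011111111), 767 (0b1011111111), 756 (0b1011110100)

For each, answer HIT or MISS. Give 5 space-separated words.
Answer: MISS HIT MISS HIT HIT

Derivation:
vaddr=201: (1,2) not in TLB -> MISS, insert
vaddr=202: (1,2) in TLB -> HIT
vaddr=767: (5,3) not in TLB -> MISS, insert
vaddr=767: (5,3) in TLB -> HIT
vaddr=756: (5,3) in TLB -> HIT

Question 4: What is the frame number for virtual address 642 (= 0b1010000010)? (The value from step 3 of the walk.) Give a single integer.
vaddr = 642: l1_idx=5, l2_idx=0
L1[5] = 0; L2[0][0] = 3

Answer: 3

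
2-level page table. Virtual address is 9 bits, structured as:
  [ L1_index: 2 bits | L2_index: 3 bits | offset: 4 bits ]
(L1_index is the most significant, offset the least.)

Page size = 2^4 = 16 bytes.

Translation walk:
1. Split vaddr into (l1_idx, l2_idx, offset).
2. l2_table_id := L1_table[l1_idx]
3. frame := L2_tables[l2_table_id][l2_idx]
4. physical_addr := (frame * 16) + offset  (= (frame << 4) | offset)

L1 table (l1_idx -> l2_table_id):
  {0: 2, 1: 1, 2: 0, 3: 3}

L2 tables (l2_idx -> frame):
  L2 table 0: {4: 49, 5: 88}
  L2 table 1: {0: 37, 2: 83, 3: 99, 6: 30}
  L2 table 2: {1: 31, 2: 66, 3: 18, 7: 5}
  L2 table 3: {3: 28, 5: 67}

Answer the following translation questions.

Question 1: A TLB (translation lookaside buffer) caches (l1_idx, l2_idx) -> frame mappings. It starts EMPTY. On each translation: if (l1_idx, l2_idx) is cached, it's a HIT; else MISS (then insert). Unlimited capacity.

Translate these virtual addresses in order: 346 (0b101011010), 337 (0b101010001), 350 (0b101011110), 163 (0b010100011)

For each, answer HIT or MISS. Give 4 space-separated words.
vaddr=346: (2,5) not in TLB -> MISS, insert
vaddr=337: (2,5) in TLB -> HIT
vaddr=350: (2,5) in TLB -> HIT
vaddr=163: (1,2) not in TLB -> MISS, insert

Answer: MISS HIT HIT MISS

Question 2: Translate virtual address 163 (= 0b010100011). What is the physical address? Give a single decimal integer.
vaddr = 163 = 0b010100011
Split: l1_idx=1, l2_idx=2, offset=3
L1[1] = 1
L2[1][2] = 83
paddr = 83 * 16 + 3 = 1331

Answer: 1331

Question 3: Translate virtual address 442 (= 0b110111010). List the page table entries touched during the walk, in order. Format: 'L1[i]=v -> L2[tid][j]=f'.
Answer: L1[3]=3 -> L2[3][3]=28

Derivation:
vaddr = 442 = 0b110111010
Split: l1_idx=3, l2_idx=3, offset=10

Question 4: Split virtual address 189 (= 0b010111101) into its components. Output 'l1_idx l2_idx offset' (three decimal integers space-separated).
Answer: 1 3 13

Derivation:
vaddr = 189 = 0b010111101
  top 2 bits -> l1_idx = 1
  next 3 bits -> l2_idx = 3
  bottom 4 bits -> offset = 13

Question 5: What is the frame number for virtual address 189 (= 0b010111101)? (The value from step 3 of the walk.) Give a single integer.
Answer: 99

Derivation:
vaddr = 189: l1_idx=1, l2_idx=3
L1[1] = 1; L2[1][3] = 99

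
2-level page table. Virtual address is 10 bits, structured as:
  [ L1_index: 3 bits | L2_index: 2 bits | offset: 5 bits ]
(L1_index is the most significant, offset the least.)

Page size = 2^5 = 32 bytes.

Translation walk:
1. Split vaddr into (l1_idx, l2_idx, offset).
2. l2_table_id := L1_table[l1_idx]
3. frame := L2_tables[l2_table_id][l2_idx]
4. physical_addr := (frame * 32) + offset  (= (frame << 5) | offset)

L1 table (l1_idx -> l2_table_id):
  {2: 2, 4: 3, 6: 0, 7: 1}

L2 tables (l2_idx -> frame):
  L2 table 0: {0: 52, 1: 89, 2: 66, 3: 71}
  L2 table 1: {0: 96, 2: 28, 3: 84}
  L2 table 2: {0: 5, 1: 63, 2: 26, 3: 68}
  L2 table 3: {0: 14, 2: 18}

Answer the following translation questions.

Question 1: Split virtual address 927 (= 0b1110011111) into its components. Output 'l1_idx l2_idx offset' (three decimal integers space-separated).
Answer: 7 0 31

Derivation:
vaddr = 927 = 0b1110011111
  top 3 bits -> l1_idx = 7
  next 2 bits -> l2_idx = 0
  bottom 5 bits -> offset = 31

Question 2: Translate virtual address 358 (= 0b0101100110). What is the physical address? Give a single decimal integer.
Answer: 2182

Derivation:
vaddr = 358 = 0b0101100110
Split: l1_idx=2, l2_idx=3, offset=6
L1[2] = 2
L2[2][3] = 68
paddr = 68 * 32 + 6 = 2182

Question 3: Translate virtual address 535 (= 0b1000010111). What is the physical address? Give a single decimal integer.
vaddr = 535 = 0b1000010111
Split: l1_idx=4, l2_idx=0, offset=23
L1[4] = 3
L2[3][0] = 14
paddr = 14 * 32 + 23 = 471

Answer: 471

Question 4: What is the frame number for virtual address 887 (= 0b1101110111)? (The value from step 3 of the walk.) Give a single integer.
vaddr = 887: l1_idx=6, l2_idx=3
L1[6] = 0; L2[0][3] = 71

Answer: 71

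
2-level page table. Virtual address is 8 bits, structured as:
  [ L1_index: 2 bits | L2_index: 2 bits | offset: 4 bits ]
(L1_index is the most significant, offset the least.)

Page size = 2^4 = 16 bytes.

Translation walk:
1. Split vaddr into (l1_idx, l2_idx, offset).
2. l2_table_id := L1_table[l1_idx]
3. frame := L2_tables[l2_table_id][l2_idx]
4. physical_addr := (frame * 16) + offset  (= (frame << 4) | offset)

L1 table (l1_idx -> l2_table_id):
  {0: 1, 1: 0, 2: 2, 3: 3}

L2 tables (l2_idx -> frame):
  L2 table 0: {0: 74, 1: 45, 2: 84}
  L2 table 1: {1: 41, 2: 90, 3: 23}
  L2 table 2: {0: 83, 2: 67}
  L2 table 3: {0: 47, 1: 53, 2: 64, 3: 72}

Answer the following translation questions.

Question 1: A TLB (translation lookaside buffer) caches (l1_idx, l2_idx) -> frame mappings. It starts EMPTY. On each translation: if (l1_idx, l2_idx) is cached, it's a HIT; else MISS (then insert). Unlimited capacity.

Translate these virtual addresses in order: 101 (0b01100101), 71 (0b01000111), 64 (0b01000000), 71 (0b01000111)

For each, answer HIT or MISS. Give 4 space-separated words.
vaddr=101: (1,2) not in TLB -> MISS, insert
vaddr=71: (1,0) not in TLB -> MISS, insert
vaddr=64: (1,0) in TLB -> HIT
vaddr=71: (1,0) in TLB -> HIT

Answer: MISS MISS HIT HIT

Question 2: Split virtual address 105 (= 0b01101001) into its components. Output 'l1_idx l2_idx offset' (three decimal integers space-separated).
vaddr = 105 = 0b01101001
  top 2 bits -> l1_idx = 1
  next 2 bits -> l2_idx = 2
  bottom 4 bits -> offset = 9

Answer: 1 2 9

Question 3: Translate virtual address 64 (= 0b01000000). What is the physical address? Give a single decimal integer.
Answer: 1184

Derivation:
vaddr = 64 = 0b01000000
Split: l1_idx=1, l2_idx=0, offset=0
L1[1] = 0
L2[0][0] = 74
paddr = 74 * 16 + 0 = 1184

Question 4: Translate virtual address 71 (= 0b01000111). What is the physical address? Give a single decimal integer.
vaddr = 71 = 0b01000111
Split: l1_idx=1, l2_idx=0, offset=7
L1[1] = 0
L2[0][0] = 74
paddr = 74 * 16 + 7 = 1191

Answer: 1191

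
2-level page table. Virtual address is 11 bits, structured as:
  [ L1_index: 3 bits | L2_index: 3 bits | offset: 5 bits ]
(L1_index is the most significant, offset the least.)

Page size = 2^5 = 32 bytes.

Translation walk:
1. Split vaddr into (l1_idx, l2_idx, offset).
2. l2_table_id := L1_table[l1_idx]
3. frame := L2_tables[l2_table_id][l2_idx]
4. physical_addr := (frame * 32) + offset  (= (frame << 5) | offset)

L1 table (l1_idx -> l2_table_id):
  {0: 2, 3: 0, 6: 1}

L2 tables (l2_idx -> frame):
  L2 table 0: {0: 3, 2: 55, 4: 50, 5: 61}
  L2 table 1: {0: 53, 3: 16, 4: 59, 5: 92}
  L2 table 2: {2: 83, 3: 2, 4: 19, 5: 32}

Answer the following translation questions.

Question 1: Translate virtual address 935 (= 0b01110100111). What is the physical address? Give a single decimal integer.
vaddr = 935 = 0b01110100111
Split: l1_idx=3, l2_idx=5, offset=7
L1[3] = 0
L2[0][5] = 61
paddr = 61 * 32 + 7 = 1959

Answer: 1959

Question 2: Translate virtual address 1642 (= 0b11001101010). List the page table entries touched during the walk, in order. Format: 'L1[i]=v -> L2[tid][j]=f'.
Answer: L1[6]=1 -> L2[1][3]=16

Derivation:
vaddr = 1642 = 0b11001101010
Split: l1_idx=6, l2_idx=3, offset=10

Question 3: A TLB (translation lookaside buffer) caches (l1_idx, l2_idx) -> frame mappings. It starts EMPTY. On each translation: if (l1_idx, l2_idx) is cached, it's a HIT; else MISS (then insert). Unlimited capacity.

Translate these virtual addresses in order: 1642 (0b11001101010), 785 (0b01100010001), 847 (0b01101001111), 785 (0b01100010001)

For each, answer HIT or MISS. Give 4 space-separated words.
vaddr=1642: (6,3) not in TLB -> MISS, insert
vaddr=785: (3,0) not in TLB -> MISS, insert
vaddr=847: (3,2) not in TLB -> MISS, insert
vaddr=785: (3,0) in TLB -> HIT

Answer: MISS MISS MISS HIT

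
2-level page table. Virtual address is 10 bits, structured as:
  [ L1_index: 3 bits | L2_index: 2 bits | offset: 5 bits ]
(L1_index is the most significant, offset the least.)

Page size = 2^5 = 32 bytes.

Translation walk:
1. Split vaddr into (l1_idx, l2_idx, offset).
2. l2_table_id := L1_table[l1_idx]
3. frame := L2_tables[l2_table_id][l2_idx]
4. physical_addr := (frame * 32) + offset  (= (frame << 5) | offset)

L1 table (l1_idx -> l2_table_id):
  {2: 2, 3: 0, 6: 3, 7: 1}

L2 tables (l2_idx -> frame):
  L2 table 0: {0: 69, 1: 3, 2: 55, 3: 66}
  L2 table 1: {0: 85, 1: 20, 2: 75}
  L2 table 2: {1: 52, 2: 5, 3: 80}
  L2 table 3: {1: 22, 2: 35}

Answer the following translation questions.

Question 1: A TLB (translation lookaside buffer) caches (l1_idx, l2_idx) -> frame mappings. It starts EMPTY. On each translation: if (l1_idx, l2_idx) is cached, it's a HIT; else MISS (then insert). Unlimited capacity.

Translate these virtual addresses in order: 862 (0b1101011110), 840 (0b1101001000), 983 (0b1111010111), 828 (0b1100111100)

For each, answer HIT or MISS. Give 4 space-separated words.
Answer: MISS HIT MISS MISS

Derivation:
vaddr=862: (6,2) not in TLB -> MISS, insert
vaddr=840: (6,2) in TLB -> HIT
vaddr=983: (7,2) not in TLB -> MISS, insert
vaddr=828: (6,1) not in TLB -> MISS, insert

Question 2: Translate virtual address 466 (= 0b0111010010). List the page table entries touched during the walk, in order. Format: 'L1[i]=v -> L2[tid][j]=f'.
vaddr = 466 = 0b0111010010
Split: l1_idx=3, l2_idx=2, offset=18

Answer: L1[3]=0 -> L2[0][2]=55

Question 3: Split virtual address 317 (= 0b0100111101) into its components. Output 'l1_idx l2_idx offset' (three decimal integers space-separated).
Answer: 2 1 29

Derivation:
vaddr = 317 = 0b0100111101
  top 3 bits -> l1_idx = 2
  next 2 bits -> l2_idx = 1
  bottom 5 bits -> offset = 29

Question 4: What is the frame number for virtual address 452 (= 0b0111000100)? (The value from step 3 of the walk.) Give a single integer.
vaddr = 452: l1_idx=3, l2_idx=2
L1[3] = 0; L2[0][2] = 55

Answer: 55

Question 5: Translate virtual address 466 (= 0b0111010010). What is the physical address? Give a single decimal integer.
vaddr = 466 = 0b0111010010
Split: l1_idx=3, l2_idx=2, offset=18
L1[3] = 0
L2[0][2] = 55
paddr = 55 * 32 + 18 = 1778

Answer: 1778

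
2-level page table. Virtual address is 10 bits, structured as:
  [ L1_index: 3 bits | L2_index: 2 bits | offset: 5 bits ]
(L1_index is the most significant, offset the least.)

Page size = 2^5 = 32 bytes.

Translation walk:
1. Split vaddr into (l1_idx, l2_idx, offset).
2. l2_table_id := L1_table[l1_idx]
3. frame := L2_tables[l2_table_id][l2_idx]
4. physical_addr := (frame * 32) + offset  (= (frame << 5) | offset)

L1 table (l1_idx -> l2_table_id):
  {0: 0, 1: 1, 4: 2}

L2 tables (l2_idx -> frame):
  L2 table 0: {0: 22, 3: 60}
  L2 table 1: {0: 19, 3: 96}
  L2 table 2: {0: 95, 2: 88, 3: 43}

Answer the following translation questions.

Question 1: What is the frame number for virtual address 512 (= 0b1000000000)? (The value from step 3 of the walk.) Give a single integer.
vaddr = 512: l1_idx=4, l2_idx=0
L1[4] = 2; L2[2][0] = 95

Answer: 95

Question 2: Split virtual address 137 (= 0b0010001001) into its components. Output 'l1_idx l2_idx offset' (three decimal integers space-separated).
Answer: 1 0 9

Derivation:
vaddr = 137 = 0b0010001001
  top 3 bits -> l1_idx = 1
  next 2 bits -> l2_idx = 0
  bottom 5 bits -> offset = 9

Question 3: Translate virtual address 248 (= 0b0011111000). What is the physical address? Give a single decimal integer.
Answer: 3096

Derivation:
vaddr = 248 = 0b0011111000
Split: l1_idx=1, l2_idx=3, offset=24
L1[1] = 1
L2[1][3] = 96
paddr = 96 * 32 + 24 = 3096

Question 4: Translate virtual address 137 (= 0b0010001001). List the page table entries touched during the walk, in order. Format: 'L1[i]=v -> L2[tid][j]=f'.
Answer: L1[1]=1 -> L2[1][0]=19

Derivation:
vaddr = 137 = 0b0010001001
Split: l1_idx=1, l2_idx=0, offset=9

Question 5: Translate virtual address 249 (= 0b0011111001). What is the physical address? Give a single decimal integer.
Answer: 3097

Derivation:
vaddr = 249 = 0b0011111001
Split: l1_idx=1, l2_idx=3, offset=25
L1[1] = 1
L2[1][3] = 96
paddr = 96 * 32 + 25 = 3097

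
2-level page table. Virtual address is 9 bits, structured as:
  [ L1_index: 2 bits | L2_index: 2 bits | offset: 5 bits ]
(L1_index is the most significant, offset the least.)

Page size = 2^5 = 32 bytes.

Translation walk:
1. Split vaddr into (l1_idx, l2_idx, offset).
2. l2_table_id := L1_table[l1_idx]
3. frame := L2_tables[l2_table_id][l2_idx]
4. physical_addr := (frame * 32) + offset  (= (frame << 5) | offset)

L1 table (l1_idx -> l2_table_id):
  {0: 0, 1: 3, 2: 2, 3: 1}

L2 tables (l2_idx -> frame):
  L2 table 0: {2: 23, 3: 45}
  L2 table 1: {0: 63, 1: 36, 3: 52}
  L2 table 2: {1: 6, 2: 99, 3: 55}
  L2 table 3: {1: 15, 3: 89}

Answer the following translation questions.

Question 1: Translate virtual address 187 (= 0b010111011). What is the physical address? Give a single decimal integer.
Answer: 507

Derivation:
vaddr = 187 = 0b010111011
Split: l1_idx=1, l2_idx=1, offset=27
L1[1] = 3
L2[3][1] = 15
paddr = 15 * 32 + 27 = 507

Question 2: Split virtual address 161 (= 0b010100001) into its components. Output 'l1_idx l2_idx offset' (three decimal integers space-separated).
Answer: 1 1 1

Derivation:
vaddr = 161 = 0b010100001
  top 2 bits -> l1_idx = 1
  next 2 bits -> l2_idx = 1
  bottom 5 bits -> offset = 1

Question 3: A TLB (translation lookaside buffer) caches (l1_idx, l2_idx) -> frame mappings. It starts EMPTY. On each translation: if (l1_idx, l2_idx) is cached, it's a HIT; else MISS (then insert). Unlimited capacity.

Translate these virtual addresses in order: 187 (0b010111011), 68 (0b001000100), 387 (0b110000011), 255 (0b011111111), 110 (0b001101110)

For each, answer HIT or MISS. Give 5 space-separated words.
vaddr=187: (1,1) not in TLB -> MISS, insert
vaddr=68: (0,2) not in TLB -> MISS, insert
vaddr=387: (3,0) not in TLB -> MISS, insert
vaddr=255: (1,3) not in TLB -> MISS, insert
vaddr=110: (0,3) not in TLB -> MISS, insert

Answer: MISS MISS MISS MISS MISS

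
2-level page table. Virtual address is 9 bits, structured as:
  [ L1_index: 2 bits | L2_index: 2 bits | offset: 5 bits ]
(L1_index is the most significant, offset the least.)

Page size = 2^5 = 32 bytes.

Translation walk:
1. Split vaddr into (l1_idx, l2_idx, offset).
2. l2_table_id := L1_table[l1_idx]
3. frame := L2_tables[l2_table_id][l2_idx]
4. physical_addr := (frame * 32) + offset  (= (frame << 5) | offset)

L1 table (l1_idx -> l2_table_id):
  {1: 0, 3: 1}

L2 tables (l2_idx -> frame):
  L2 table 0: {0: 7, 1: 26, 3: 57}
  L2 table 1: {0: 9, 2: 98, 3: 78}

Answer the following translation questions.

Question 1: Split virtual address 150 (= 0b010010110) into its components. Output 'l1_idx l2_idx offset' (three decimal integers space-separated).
Answer: 1 0 22

Derivation:
vaddr = 150 = 0b010010110
  top 2 bits -> l1_idx = 1
  next 2 bits -> l2_idx = 0
  bottom 5 bits -> offset = 22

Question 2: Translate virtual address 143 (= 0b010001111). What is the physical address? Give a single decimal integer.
Answer: 239

Derivation:
vaddr = 143 = 0b010001111
Split: l1_idx=1, l2_idx=0, offset=15
L1[1] = 0
L2[0][0] = 7
paddr = 7 * 32 + 15 = 239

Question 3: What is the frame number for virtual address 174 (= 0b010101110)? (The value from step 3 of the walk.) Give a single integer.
vaddr = 174: l1_idx=1, l2_idx=1
L1[1] = 0; L2[0][1] = 26

Answer: 26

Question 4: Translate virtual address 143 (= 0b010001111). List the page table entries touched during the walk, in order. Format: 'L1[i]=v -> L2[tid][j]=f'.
vaddr = 143 = 0b010001111
Split: l1_idx=1, l2_idx=0, offset=15

Answer: L1[1]=0 -> L2[0][0]=7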